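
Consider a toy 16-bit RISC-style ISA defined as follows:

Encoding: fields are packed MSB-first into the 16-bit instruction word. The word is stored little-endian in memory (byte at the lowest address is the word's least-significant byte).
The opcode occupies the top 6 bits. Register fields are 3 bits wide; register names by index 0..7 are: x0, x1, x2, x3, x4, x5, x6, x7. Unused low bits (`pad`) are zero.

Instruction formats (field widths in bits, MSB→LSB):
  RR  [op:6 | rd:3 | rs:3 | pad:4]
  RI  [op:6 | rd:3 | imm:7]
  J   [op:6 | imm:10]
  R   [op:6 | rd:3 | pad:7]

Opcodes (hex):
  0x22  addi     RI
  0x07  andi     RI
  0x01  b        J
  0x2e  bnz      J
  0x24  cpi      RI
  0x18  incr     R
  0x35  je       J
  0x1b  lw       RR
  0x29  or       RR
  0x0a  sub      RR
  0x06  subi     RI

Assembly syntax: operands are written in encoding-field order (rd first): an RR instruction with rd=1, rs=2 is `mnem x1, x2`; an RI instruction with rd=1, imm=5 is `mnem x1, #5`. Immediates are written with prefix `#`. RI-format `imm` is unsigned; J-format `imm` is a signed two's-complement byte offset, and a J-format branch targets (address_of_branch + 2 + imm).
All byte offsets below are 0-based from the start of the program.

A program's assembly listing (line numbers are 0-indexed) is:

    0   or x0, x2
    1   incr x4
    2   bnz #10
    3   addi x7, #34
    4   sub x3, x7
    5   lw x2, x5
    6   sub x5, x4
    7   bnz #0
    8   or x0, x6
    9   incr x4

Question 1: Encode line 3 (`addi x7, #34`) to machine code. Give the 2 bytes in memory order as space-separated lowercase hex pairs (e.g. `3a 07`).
a2 8b

L3: addi op=0x22:6|rd=7:3|imm=34:7 ⇒ 0x8ba2 ⇒ little a2 8b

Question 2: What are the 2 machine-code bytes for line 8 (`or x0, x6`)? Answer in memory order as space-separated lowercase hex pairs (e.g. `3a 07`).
8. or fields op=0x29:6|rd=0:3|rs=6:3|pad=0:4 → word a460h → 60 a4

60 a4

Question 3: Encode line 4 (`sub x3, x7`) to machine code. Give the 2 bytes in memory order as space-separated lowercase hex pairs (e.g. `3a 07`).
f0 29

L4: sub op=0xa:6|rd=3:3|rs=7:3|pad=0:4 ⇒ 0x29f0 ⇒ little f0 29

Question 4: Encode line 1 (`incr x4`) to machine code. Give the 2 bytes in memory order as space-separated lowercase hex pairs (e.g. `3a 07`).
line 1 (incr): pack op=0x18:6|rd=4:3|pad=0:7 = 0x6200; little→ 00 62

00 62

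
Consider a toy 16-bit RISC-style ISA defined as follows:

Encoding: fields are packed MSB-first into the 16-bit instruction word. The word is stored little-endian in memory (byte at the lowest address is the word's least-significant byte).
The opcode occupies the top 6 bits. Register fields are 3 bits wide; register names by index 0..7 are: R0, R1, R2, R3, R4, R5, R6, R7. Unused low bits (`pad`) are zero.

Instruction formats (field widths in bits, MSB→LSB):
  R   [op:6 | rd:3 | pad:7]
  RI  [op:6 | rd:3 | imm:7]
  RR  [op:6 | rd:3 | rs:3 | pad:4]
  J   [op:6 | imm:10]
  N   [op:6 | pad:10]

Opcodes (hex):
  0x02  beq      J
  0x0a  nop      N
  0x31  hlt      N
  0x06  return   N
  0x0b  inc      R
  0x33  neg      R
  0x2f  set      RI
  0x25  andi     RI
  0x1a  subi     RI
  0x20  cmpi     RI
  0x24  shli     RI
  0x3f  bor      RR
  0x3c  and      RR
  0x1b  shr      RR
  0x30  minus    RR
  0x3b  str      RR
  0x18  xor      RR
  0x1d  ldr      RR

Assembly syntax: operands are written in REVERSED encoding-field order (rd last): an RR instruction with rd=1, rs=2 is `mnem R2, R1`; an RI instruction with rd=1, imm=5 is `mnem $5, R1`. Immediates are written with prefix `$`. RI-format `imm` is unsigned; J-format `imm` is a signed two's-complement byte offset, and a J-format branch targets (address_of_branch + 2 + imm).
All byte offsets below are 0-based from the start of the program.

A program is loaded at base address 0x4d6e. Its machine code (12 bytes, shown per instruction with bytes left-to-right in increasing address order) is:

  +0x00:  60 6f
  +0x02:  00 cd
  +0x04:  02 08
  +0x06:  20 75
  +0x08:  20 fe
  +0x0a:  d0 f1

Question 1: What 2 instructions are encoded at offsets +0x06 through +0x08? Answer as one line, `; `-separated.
ldr R2, R2; bor R2, R4

+0x06: 20 75 ⇒ word 0x7520 (little)
  op=0x7520>>10=0x1d ⇒ ldr (RR)
  rd: (w>>7)&0x7=0x2 → R2
  rs: (w>>4)&0x7=0x2 → R2
+0x08: 20 fe ⇒ word 0xfe20 (little)
  op=0xfe20>>10=0x3f ⇒ bor (RR)
  rd: (w>>7)&0x7=0x4 → R4
  rs: (w>>4)&0x7=0x2 → R2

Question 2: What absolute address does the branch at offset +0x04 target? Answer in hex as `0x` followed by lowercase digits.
+0x04: 02 08 ⇒ word 0x0802 (little)
  op=0x0802>>10=0x2 ⇒ beq (J)
  imm: (w>>0)&0x3ff=0x2 → $2
  target = base 0x4d6e + off 0x04 + 2 + imm 2 = 0x4d76

0x4d76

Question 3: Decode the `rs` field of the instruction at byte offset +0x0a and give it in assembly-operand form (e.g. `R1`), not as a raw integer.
@+0a  little-endian(d0 f1) = 0xf1d0
  op=0xf1d0>>10=0x3c ⇒ and (RR)
  rd: (w>>7)&0x7=0x3 → R3
  rs: (w>>4)&0x7=0x5 → R5

R5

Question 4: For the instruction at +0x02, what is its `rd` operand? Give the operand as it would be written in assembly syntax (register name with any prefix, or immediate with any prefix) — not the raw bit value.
[02] 00 cd → 0xcd00
  op=0xcd00>>10=0x33 ⇒ neg (R)
  rd: (w>>7)&0x7=0x2 → R2

R2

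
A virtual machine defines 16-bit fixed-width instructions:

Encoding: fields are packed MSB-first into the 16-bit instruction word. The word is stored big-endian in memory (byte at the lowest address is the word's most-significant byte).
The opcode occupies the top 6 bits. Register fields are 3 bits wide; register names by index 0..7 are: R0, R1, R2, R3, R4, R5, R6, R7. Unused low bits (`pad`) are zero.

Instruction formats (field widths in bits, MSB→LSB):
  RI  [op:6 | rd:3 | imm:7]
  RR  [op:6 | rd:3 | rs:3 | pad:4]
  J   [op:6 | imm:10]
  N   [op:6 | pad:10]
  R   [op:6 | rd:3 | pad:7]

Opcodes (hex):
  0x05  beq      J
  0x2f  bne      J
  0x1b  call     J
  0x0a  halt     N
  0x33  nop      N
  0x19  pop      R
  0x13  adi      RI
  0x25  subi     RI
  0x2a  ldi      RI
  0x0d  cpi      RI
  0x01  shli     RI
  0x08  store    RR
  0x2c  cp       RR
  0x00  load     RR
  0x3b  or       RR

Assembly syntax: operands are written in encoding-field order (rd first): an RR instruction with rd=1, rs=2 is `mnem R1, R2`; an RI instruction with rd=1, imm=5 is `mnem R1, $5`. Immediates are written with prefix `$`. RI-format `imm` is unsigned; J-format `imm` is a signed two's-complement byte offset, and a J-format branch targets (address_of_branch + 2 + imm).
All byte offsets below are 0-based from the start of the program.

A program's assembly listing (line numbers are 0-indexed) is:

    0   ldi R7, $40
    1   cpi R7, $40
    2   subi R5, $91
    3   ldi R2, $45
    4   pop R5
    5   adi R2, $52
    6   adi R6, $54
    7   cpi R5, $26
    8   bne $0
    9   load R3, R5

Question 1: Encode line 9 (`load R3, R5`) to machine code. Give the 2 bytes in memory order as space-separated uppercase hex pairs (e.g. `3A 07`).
01 D0

line 9 (load): pack op=0x0:6|rd=3:3|rs=5:3|pad=0:4 = 0x01d0; big→ 01 d0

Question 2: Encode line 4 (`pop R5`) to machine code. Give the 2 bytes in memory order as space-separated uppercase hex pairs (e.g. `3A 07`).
L4: pop op=0x19:6|rd=5:3|pad=0:7 ⇒ 0x6680 ⇒ big 66 80

66 80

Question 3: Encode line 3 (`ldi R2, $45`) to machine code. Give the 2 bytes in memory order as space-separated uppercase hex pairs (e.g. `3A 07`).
3. ldi fields op=0x2a:6|rd=2:3|imm=45:7 → word a92dh → a9 2d

A9 2D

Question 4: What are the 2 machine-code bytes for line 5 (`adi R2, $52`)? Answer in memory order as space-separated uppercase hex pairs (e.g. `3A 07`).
5. adi fields op=0x13:6|rd=2:3|imm=52:7 → word 4d34h → 4d 34

4D 34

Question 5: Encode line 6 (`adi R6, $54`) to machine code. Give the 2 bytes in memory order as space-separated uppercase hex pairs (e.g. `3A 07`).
L6: adi op=0x13:6|rd=6:3|imm=54:7 ⇒ 0x4f36 ⇒ big 4f 36

4F 36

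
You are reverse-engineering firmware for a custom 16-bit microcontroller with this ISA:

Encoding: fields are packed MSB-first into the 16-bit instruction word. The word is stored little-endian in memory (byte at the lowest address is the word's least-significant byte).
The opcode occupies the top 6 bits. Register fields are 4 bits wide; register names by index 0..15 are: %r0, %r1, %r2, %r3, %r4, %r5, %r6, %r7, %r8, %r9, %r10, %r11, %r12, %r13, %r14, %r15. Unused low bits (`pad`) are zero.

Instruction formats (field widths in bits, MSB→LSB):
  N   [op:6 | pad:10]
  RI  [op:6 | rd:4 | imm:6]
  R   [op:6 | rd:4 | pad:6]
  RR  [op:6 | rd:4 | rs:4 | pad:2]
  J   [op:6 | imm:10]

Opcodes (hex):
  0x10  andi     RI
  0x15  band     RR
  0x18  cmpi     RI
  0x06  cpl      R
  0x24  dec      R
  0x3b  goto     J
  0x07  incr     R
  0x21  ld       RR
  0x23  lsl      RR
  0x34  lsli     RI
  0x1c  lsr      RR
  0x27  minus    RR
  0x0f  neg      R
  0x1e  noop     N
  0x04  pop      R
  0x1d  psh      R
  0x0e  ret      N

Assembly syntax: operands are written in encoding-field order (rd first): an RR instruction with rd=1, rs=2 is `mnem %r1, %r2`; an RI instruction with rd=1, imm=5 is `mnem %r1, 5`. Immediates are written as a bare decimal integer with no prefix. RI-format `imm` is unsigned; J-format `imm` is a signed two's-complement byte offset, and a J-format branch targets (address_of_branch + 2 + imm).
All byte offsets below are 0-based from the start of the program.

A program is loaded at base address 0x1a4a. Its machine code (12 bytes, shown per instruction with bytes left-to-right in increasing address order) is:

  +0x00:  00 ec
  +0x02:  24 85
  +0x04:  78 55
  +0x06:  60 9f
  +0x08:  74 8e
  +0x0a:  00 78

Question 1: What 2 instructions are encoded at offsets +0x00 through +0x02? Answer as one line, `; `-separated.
goto 0; ld %r4, %r9

[00] 00 ec → 0xec00
  op=0xec00>>10=0x3b ⇒ goto (J)
  imm@[9:0]=0x0 ⇒ 0
[02] 24 85 → 0x8524
  op=0x8524>>10=0x21 ⇒ ld (RR)
  rd@[9:6]=0x4 ⇒ %r4
  rs@[5:2]=0x9 ⇒ %r9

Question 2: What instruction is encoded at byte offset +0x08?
lsl %r9, %r13

+0x08: 74 8e ⇒ word 0x8e74 (little)
  op=0x8e74>>10=0x23 ⇒ lsl (RR)
  [9:6] rd=9 = %r9
  [5:2] rs=13 = %r13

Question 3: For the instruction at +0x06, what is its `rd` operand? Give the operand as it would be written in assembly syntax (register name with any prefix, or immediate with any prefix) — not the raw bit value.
%r13

@+06  little-endian(60 9f) = 0x9f60
  opcode bits[15:10]=0x27: minus/RR
  [9:6] rd=13 = %r13
  [5:2] rs=8 = %r8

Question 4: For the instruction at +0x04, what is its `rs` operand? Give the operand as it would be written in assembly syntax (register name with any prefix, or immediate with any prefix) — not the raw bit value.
%r14

+0x04: 78 55 ⇒ word 0x5578 (little)
  top 6b → 0x15 → band [RR]
  rd@[9:6]=0x5 ⇒ %r5
  rs@[5:2]=0xe ⇒ %r14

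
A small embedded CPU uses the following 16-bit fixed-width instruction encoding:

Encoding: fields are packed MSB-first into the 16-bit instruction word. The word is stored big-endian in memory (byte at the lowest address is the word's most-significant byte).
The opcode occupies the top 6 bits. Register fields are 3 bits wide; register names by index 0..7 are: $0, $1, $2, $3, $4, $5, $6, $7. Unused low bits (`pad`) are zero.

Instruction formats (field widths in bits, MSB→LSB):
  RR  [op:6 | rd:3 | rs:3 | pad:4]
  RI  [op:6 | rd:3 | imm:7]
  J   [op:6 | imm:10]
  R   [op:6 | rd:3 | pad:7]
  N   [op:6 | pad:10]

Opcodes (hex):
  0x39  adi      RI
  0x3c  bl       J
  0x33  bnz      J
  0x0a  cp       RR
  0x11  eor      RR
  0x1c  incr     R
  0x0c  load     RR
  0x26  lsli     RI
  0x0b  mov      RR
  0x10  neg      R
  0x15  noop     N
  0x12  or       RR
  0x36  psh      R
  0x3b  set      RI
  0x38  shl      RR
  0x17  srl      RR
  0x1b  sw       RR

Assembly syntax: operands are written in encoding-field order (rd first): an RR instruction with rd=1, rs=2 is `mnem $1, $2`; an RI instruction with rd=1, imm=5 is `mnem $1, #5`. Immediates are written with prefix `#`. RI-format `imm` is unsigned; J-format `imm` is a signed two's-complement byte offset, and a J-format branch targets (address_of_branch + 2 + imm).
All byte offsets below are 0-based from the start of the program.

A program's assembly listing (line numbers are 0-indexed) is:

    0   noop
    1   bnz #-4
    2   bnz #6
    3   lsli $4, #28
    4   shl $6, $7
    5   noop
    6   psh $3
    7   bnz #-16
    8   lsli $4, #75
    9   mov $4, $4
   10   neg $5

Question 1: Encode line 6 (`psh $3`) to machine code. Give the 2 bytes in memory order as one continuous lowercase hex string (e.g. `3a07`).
d980

L6: psh op=0x36:6|rd=3:3|pad=0:7 ⇒ 0xd980 ⇒ big d9 80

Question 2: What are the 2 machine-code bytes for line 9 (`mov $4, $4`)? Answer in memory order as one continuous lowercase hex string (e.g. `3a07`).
2e40

line 9 (mov): pack op=0xb:6|rd=4:3|rs=4:3|pad=0:4 = 0x2e40; big→ 2e 40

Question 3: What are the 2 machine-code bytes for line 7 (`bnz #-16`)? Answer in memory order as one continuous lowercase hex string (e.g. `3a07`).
7. bnz fields op=0x33:6|imm=-16:10 → word cff0h → cf f0

cff0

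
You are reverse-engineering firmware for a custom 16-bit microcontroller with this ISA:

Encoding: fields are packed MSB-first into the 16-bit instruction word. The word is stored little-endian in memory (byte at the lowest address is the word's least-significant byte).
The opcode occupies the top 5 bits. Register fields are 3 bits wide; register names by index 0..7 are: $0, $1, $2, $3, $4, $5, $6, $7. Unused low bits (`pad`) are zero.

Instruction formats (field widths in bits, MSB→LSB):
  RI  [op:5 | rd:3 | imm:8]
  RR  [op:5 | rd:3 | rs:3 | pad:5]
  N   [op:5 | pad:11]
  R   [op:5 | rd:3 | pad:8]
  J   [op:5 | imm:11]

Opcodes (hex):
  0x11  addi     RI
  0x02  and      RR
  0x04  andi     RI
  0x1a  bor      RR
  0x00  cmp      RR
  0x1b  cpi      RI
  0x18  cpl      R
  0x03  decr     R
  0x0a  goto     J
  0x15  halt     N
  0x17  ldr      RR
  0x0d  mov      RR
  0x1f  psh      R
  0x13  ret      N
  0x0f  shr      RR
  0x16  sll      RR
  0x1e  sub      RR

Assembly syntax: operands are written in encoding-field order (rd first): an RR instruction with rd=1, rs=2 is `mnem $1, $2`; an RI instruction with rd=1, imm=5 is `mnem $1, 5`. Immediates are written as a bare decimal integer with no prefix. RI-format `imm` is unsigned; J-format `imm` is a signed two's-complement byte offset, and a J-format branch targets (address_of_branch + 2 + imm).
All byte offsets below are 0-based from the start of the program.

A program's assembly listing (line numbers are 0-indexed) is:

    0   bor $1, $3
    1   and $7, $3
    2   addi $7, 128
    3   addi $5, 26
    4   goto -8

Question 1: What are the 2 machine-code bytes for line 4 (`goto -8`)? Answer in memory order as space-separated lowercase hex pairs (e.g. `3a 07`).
f8 57

line 4 (goto): pack op=0xa:5|imm=-8:11 = 0x57f8; little→ f8 57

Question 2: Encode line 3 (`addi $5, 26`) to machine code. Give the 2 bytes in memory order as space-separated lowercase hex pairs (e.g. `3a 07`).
line 3 (addi): pack op=0x11:5|rd=5:3|imm=26:8 = 0x8d1a; little→ 1a 8d

1a 8d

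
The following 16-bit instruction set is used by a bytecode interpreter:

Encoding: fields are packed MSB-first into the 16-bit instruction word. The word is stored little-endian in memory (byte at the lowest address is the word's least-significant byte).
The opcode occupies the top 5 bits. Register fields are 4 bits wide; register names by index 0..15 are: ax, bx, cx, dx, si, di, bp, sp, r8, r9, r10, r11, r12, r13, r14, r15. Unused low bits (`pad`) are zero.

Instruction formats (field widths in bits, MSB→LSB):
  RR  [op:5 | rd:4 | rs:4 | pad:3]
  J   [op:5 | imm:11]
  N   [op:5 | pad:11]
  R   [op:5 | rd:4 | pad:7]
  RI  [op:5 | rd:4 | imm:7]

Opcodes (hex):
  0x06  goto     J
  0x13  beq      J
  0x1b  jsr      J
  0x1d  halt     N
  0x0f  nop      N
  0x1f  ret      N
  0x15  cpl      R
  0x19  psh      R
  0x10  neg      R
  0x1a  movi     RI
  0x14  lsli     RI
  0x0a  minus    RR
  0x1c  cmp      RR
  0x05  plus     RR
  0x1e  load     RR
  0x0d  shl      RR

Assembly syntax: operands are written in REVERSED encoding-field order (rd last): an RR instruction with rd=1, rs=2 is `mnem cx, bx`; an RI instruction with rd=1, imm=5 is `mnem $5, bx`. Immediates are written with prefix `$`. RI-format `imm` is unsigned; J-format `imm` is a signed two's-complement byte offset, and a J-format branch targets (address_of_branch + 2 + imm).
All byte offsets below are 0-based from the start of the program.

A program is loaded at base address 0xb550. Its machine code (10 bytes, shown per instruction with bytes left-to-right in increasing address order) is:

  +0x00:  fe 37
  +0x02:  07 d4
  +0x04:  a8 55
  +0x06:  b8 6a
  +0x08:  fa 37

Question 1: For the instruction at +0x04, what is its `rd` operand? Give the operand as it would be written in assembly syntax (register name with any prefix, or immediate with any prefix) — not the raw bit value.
@+04  little-endian(a8 55) = 0x55a8
  top 5b → 0xa → minus [RR]
  [10:7] rd=11 = r11
  [6:3] rs=5 = di

r11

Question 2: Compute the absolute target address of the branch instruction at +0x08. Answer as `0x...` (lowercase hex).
off 0x08: read fa 37 as little → 0x37fa
  opcode bits[15:11]=0x6: goto/J
  imm: (w>>0)&0x7ff=0x7fa (s11→-6) → $-6
  target = base 0xb550 + off 0x08 + 2 + imm -6 = 0xb554

0xb554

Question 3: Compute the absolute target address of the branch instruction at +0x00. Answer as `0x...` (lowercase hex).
@+00  little-endian(fe 37) = 0x37fe
  top 5b → 0x6 → goto [J]
  [10:0] imm=2046 (s11→-2) = $-2
  target = base 0xb550 + off 0x00 + 2 + imm -2 = 0xb550

0xb550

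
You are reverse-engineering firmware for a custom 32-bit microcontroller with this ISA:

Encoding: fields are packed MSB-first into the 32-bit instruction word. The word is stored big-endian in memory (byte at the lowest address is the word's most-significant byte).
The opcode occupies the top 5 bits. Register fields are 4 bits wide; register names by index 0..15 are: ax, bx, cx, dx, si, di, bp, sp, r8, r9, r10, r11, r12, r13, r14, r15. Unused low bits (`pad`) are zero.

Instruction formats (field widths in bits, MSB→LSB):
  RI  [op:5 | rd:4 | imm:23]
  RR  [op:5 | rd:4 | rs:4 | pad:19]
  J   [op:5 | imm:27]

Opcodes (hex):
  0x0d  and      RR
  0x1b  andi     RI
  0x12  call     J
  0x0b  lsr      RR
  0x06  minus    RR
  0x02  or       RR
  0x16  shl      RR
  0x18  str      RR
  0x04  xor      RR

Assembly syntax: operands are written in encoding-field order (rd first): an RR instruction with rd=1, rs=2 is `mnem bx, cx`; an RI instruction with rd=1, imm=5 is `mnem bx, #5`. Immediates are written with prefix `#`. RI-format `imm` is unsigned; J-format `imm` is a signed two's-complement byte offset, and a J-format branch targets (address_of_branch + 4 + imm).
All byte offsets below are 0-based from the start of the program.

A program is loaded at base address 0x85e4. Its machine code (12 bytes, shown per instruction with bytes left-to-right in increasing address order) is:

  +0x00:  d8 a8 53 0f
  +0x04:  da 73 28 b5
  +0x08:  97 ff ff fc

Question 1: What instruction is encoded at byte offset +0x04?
andi si, #7547061

[04] da 73 28 b5 → 0xda7328b5
  op=0xda7328b5>>27=0x1b ⇒ andi (RI)
  rd@[26:23]=0x4 ⇒ si
  imm@[22:0]=0x7328b5 ⇒ #7547061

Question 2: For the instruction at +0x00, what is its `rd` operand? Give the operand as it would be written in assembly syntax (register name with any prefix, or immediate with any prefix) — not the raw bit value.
bx

@+00  big-endian(d8 a8 53 0f) = 0xd8a8530f
  op=0xd8a8530f>>27=0x1b ⇒ andi (RI)
  [26:23] rd=1 = bx
  [22:0] imm=2642703 = #2642703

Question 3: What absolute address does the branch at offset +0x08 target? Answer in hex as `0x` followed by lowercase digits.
[08] 97 ff ff fc → 0x97fffffc
  opcode bits[31:27]=0x12: call/J
  imm@[26:0]=0x7fffffc (s27→-4) ⇒ #-4
  target = base 0x85e4 + off 0x08 + 4 + imm -4 = 0x85ec

0x85ec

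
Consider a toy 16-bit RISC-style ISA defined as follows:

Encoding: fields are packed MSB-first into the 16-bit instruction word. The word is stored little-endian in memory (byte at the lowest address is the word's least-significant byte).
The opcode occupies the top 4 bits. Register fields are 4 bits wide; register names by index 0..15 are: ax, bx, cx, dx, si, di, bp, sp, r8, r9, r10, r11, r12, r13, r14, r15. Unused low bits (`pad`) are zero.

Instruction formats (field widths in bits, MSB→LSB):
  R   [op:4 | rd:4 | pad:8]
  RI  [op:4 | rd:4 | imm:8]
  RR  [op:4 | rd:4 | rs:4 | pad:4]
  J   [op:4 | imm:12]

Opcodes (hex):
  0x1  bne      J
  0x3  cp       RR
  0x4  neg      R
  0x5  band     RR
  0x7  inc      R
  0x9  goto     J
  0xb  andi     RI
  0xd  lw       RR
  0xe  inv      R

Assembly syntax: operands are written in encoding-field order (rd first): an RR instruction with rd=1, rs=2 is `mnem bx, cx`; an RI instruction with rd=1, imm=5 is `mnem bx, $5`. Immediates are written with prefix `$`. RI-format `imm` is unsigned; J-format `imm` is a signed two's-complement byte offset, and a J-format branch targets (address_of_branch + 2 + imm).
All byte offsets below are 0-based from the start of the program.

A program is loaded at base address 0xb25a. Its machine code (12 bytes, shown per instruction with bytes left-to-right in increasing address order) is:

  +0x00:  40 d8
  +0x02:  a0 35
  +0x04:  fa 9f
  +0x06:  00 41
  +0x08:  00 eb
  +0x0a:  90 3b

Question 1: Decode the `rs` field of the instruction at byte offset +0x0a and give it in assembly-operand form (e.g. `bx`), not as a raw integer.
r9

+0x0a: 90 3b ⇒ word 0x3b90 (little)
  opcode bits[15:12]=0x3: cp/RR
  [11:8] rd=11 = r11
  [7:4] rs=9 = r9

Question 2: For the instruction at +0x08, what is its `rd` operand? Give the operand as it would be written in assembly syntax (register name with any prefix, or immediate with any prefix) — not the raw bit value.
r11

+0x08: 00 eb ⇒ word 0xeb00 (little)
  top 4b → 0xe → inv [R]
  [11:8] rd=11 = r11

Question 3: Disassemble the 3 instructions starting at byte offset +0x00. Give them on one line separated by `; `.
+0x00: 40 d8 ⇒ word 0xd840 (little)
  opcode bits[15:12]=0xd: lw/RR
  rd@[11:8]=0x8 ⇒ r8
  rs@[7:4]=0x4 ⇒ si
+0x02: a0 35 ⇒ word 0x35a0 (little)
  opcode bits[15:12]=0x3: cp/RR
  rd@[11:8]=0x5 ⇒ di
  rs@[7:4]=0xa ⇒ r10
+0x04: fa 9f ⇒ word 0x9ffa (little)
  opcode bits[15:12]=0x9: goto/J
  imm@[11:0]=0xffa (s12→-6) ⇒ $-6

lw r8, si; cp di, r10; goto $-6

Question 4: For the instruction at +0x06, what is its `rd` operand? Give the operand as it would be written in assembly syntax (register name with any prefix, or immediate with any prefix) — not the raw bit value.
@+06  little-endian(00 41) = 0x4100
  op=0x4100>>12=0x4 ⇒ neg (R)
  [11:8] rd=1 = bx

bx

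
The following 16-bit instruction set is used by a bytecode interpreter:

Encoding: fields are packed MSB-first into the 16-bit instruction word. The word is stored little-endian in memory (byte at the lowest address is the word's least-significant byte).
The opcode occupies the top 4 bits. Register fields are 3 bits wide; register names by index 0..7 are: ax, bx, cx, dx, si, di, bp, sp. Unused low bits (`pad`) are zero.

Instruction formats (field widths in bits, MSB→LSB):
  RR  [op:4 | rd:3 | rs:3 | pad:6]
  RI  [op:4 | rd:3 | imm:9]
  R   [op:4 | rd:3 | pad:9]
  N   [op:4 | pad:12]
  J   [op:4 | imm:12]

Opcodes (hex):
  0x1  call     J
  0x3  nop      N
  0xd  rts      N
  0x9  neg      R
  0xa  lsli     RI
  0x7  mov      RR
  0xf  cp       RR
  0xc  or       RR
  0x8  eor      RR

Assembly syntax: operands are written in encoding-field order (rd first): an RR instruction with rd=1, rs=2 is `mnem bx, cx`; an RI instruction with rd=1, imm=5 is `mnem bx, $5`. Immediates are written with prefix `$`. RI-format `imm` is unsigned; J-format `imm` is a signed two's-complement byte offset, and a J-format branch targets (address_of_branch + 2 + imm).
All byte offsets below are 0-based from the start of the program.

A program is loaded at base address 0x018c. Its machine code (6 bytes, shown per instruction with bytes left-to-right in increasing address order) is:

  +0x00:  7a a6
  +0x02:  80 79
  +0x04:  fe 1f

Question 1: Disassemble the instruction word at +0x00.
lsli dx, $122

[00] 7a a6 → 0xa67a
  opcode bits[15:12]=0xa: lsli/RI
  [11:9] rd=3 = dx
  [8:0] imm=122 = $122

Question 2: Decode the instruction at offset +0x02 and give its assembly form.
mov si, bp

+0x02: 80 79 ⇒ word 0x7980 (little)
  top 4b → 0x7 → mov [RR]
  [11:9] rd=4 = si
  [8:6] rs=6 = bp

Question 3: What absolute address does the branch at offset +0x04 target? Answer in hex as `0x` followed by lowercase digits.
[04] fe 1f → 0x1ffe
  opcode bits[15:12]=0x1: call/J
  imm@[11:0]=0xffe (s12→-2) ⇒ $-2
  target = base 0x018c + off 0x04 + 2 + imm -2 = 0x0190

0x0190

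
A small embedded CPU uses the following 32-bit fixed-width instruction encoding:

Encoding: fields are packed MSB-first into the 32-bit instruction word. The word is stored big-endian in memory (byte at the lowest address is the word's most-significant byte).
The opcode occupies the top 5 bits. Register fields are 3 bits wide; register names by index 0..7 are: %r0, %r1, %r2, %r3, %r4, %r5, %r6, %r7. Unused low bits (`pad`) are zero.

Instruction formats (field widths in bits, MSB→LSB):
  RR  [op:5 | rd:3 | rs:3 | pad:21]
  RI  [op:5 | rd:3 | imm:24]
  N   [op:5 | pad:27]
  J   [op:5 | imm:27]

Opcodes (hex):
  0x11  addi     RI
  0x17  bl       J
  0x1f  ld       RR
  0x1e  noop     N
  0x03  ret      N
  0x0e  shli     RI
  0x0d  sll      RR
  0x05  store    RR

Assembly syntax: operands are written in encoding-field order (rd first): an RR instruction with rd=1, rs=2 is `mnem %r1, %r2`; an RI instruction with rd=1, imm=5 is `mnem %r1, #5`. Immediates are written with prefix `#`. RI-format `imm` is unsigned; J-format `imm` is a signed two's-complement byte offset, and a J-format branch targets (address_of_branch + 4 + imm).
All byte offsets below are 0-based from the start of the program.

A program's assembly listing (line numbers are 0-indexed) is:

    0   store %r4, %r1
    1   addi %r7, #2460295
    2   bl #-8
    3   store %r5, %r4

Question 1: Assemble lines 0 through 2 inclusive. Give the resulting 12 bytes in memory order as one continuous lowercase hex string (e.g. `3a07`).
2c2000008f258a87bffffff8

L0: store op=0x5:5|rd=4:3|rs=1:3|pad=0:21 ⇒ 0x2c200000 ⇒ big 2c 20 00 00
L1: addi op=0x11:5|rd=7:3|imm=2460295:24 ⇒ 0x8f258a87 ⇒ big 8f 25 8a 87
L2: bl op=0x17:5|imm=-8:27 ⇒ 0xbffffff8 ⇒ big bf ff ff f8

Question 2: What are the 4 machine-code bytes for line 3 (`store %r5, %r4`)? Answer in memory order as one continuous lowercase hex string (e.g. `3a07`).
2d800000

line 3 (store): pack op=0x5:5|rd=5:3|rs=4:3|pad=0:21 = 0x2d800000; big→ 2d 80 00 00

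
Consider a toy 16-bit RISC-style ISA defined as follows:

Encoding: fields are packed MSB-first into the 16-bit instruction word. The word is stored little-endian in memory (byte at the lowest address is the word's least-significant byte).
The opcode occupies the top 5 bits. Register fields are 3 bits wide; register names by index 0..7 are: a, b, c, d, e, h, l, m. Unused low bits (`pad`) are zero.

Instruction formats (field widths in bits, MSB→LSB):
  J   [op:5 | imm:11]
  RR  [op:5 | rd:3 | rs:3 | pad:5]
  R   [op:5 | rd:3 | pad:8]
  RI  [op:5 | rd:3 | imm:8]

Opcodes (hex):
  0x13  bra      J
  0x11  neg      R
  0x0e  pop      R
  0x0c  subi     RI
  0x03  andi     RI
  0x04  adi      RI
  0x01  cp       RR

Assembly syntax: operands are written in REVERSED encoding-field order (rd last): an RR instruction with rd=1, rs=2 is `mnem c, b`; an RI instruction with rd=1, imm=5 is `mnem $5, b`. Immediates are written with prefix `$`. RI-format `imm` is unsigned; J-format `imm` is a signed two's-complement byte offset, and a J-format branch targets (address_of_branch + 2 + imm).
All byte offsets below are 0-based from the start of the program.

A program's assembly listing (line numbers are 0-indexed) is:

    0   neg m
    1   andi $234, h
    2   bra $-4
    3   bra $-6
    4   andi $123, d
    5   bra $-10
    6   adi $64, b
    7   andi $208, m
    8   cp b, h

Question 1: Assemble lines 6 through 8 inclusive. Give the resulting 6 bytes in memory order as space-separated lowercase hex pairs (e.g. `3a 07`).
40 21 d0 1f 20 0d

L6: adi op=0x4:5|rd=1:3|imm=64:8 ⇒ 0x2140 ⇒ little 40 21
L7: andi op=0x3:5|rd=7:3|imm=208:8 ⇒ 0x1fd0 ⇒ little d0 1f
L8: cp op=0x1:5|rd=5:3|rs=1:3|pad=0:5 ⇒ 0x0d20 ⇒ little 20 0d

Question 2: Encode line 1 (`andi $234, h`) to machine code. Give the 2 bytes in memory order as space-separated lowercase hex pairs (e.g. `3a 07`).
ea 1d

line 1 (andi): pack op=0x3:5|rd=5:3|imm=234:8 = 0x1dea; little→ ea 1d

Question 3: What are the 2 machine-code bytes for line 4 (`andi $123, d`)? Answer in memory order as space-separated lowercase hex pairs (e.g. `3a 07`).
7b 1b

4. andi fields op=0x3:5|rd=3:3|imm=123:8 → word 1b7bh → 7b 1b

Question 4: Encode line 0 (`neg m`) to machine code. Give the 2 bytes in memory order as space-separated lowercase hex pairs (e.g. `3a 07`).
line 0 (neg): pack op=0x11:5|rd=7:3|pad=0:8 = 0x8f00; little→ 00 8f

00 8f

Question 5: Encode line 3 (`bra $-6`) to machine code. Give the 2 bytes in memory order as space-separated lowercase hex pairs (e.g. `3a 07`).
fa 9f

3. bra fields op=0x13:5|imm=-6:11 → word 9ffah → fa 9f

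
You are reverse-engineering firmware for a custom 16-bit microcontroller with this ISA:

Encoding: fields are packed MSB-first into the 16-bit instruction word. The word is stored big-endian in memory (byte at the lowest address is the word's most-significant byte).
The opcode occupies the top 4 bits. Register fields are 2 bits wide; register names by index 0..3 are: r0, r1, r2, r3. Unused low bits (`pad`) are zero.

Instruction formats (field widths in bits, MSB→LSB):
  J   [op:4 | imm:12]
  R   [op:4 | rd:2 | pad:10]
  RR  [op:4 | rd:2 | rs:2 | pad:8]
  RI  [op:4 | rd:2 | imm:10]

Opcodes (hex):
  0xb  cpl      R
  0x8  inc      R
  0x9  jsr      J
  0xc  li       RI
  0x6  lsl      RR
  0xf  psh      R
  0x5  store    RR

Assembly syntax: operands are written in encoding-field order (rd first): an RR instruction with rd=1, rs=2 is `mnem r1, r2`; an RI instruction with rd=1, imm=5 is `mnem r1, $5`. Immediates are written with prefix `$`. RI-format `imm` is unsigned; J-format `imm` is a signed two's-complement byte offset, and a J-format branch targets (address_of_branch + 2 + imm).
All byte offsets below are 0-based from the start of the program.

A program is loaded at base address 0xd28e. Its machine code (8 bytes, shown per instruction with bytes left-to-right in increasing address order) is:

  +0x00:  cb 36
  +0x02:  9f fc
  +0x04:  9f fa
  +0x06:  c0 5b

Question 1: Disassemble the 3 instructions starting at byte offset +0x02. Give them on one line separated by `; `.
jsr $-4; jsr $-6; li r0, $91

+0x02: 9f fc ⇒ word 0x9ffc (big)
  top 4b → 0x9 → jsr [J]
  [11:0] imm=4092 (s12→-4) = $-4
+0x04: 9f fa ⇒ word 0x9ffa (big)
  top 4b → 0x9 → jsr [J]
  [11:0] imm=4090 (s12→-6) = $-6
+0x06: c0 5b ⇒ word 0xc05b (big)
  top 4b → 0xc → li [RI]
  [11:10] rd=0 = r0
  [9:0] imm=91 = $91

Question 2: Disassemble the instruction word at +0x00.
li r2, $822

@+00  big-endian(cb 36) = 0xcb36
  op=0xcb36>>12=0xc ⇒ li (RI)
  rd@[11:10]=0x2 ⇒ r2
  imm@[9:0]=0x336 ⇒ $822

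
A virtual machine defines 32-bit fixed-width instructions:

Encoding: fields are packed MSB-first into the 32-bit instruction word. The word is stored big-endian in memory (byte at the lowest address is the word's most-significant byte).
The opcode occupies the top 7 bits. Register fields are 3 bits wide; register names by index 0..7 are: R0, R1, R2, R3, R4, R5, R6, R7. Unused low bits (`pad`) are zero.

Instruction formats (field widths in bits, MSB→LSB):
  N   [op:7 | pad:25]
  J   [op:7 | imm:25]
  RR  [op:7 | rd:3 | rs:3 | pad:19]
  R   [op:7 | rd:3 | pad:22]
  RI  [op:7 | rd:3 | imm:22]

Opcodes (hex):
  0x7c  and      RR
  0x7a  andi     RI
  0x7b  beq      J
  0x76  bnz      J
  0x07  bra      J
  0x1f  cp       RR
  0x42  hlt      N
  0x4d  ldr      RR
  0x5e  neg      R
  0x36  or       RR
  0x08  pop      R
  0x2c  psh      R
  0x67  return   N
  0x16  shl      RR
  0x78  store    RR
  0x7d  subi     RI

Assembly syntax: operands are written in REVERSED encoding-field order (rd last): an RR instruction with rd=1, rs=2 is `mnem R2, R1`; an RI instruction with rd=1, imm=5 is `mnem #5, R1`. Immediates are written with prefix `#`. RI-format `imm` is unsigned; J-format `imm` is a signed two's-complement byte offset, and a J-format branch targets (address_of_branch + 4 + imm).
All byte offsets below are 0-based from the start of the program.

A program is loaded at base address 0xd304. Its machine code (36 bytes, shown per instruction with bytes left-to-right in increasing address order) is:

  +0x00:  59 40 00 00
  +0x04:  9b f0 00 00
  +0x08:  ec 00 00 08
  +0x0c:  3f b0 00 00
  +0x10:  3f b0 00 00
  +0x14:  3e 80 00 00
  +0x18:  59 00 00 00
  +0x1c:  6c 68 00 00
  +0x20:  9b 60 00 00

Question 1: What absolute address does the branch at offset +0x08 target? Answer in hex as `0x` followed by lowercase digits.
+0x08: ec 00 00 08 ⇒ word 0xec000008 (big)
  op=0xec000008>>25=0x76 ⇒ bnz (J)
  [24:0] imm=8 = #8
  target = base 0xd304 + off 0x08 + 4 + imm 8 = 0xd318

0xd318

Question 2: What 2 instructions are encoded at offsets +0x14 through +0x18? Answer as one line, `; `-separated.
@+14  big-endian(3e 80 00 00) = 0x3e800000
  opcode bits[31:25]=0x1f: cp/RR
  rd@[24:22]=0x2 ⇒ R2
  rs@[21:19]=0x0 ⇒ R0
@+18  big-endian(59 00 00 00) = 0x59000000
  opcode bits[31:25]=0x2c: psh/R
  rd@[24:22]=0x4 ⇒ R4

cp R0, R2; psh R4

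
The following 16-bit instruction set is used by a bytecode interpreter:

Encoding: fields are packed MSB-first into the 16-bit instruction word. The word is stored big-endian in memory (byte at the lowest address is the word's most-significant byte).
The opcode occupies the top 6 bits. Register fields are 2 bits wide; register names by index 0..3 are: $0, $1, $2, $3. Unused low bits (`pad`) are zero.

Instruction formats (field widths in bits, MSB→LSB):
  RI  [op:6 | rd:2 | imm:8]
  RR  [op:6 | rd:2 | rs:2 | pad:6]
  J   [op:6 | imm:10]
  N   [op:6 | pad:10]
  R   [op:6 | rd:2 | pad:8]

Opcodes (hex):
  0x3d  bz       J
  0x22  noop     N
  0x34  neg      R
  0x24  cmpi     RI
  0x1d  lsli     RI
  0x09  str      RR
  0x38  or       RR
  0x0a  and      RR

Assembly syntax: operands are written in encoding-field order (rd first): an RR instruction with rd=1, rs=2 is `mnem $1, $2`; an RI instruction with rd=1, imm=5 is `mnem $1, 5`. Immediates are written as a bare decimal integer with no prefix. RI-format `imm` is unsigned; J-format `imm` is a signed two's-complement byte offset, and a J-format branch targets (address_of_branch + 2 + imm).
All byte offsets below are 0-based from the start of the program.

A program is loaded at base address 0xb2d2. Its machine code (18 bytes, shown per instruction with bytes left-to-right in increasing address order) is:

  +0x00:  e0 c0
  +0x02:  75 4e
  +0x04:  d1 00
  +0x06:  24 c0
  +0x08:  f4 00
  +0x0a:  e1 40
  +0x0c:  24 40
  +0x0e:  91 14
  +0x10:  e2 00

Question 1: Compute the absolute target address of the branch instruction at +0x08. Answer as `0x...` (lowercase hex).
0xb2dc

+0x08: f4 00 ⇒ word 0xf400 (big)
  top 6b → 0x3d → bz [J]
  [9:0] imm=0 = 0
  target = base 0xb2d2 + off 0x08 + 2 + imm 0 = 0xb2dc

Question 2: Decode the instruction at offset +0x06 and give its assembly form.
str $0, $3

@+06  big-endian(24 c0) = 0x24c0
  opcode bits[15:10]=0x9: str/RR
  [9:8] rd=0 = $0
  [7:6] rs=3 = $3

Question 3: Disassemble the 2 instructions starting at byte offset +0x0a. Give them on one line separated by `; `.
or $1, $1; str $0, $1

@+0a  big-endian(e1 40) = 0xe140
  opcode bits[15:10]=0x38: or/RR
  rd: (w>>8)&0x3=0x1 → $1
  rs: (w>>6)&0x3=0x1 → $1
@+0c  big-endian(24 40) = 0x2440
  opcode bits[15:10]=0x9: str/RR
  rd: (w>>8)&0x3=0x0 → $0
  rs: (w>>6)&0x3=0x1 → $1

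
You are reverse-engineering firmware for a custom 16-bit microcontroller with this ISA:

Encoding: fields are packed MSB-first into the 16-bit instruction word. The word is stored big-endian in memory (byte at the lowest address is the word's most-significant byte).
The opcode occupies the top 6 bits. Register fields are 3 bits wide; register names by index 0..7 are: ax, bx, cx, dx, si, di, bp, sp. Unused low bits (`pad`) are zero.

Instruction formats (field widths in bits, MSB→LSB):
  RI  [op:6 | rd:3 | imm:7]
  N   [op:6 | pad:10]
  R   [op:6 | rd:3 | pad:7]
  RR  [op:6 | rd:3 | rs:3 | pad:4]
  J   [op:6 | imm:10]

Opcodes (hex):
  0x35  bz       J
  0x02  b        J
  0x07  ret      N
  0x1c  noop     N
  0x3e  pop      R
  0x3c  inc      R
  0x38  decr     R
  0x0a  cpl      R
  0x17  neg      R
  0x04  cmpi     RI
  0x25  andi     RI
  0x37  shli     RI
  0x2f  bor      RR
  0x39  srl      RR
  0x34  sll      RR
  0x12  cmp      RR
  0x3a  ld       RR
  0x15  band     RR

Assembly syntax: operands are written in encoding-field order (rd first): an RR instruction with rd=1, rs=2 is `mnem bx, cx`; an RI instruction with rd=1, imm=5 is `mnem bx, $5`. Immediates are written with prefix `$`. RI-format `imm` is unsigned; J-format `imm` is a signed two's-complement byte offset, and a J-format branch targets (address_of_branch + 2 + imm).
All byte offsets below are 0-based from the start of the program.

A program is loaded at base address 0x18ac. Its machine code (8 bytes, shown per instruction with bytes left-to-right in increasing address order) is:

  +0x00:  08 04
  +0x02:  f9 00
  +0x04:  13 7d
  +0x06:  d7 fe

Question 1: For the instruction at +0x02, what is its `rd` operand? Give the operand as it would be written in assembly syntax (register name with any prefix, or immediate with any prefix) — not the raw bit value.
cx

+0x02: f9 00 ⇒ word 0xf900 (big)
  top 6b → 0x3e → pop [R]
  rd@[9:7]=0x2 ⇒ cx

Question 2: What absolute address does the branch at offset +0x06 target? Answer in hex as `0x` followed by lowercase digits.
0x18b2

[06] d7 fe → 0xd7fe
  op=0xd7fe>>10=0x35 ⇒ bz (J)
  [9:0] imm=1022 (s10→-2) = $-2
  target = base 0x18ac + off 0x06 + 2 + imm -2 = 0x18b2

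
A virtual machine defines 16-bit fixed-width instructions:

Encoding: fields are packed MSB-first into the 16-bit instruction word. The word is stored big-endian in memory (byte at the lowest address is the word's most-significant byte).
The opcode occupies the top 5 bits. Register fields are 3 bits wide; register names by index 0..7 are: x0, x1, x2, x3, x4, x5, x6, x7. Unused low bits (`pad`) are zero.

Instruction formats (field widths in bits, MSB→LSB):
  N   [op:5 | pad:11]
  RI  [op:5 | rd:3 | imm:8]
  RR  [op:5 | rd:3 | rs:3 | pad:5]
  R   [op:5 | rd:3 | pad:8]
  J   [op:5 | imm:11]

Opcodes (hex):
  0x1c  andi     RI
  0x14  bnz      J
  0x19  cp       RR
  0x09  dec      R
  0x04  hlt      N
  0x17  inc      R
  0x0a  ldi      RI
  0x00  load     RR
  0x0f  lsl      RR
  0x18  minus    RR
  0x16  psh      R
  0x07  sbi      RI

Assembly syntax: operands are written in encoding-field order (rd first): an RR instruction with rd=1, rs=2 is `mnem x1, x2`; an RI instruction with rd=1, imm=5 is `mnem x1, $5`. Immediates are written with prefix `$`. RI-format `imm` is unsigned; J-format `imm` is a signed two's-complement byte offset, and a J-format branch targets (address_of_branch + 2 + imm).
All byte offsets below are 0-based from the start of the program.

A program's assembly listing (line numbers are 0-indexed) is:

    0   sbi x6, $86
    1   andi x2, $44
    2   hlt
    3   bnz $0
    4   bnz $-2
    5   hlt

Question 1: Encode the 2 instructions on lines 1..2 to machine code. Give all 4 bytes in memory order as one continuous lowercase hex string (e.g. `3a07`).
1. andi fields op=0x1c:5|rd=2:3|imm=44:8 → word e22ch → e2 2c
2. hlt fields op=0x4:5|pad=0:11 → word 2000h → 20 00

e22c2000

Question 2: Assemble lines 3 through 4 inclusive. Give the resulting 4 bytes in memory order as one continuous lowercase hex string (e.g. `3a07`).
a000a7fe

line 3 (bnz): pack op=0x14:5|imm=0:11 = 0xa000; big→ a0 00
line 4 (bnz): pack op=0x14:5|imm=-2:11 = 0xa7fe; big→ a7 fe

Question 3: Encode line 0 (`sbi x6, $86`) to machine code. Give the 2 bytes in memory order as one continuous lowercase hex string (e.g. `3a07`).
3e56

0. sbi fields op=0x7:5|rd=6:3|imm=86:8 → word 3e56h → 3e 56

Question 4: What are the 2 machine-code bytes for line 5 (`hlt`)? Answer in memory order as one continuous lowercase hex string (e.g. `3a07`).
2000

5. hlt fields op=0x4:5|pad=0:11 → word 2000h → 20 00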